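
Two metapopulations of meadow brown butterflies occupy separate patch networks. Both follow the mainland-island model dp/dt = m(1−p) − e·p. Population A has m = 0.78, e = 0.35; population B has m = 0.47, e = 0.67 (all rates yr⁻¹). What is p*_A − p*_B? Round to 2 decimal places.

A: p*_A = m/(m+e) = 0.78/1.1300 = 0.6903.
B: p*_B = 0.47/1.1400 = 0.4123.
p*_A − p*_B = 0.6903 − 0.4123 = 0.2780.

0.28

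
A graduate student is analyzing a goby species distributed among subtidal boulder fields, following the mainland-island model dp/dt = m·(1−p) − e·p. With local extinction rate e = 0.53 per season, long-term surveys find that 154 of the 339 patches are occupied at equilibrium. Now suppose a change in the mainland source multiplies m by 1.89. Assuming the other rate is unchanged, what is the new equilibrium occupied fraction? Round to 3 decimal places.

Observed p* = 154/339 = 0.45428.
Balance m(1−p*) = e·p* gives m = e·p*/(1−p*) = 0.53×0.45428/0.54572 = 0.44119.
New p* = m/(m+e) = 0.83385/(0.83385+0.53000) = 0.61139.

0.611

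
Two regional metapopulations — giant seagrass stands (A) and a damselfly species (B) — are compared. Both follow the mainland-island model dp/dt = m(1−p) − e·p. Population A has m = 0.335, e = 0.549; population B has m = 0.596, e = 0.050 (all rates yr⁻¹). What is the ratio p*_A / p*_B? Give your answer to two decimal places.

0.41

A: p*_A = m/(m+e) = 0.335/0.8840 = 0.3790.
B: p*_B = 0.596/0.6460 = 0.9226.
p*_A / p*_B = 0.3790/0.9226 = 0.4108.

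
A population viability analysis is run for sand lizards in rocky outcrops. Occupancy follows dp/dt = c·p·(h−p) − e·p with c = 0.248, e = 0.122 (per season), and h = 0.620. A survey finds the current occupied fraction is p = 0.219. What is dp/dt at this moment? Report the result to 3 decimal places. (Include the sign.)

Colonization term: c·p·(h−p) = 0.248×0.219×0.4010 = 0.02178.
Extinction term: e·p = 0.02672.
dp/dt = 0.02178 − 0.02672 = -0.00494.

-0.005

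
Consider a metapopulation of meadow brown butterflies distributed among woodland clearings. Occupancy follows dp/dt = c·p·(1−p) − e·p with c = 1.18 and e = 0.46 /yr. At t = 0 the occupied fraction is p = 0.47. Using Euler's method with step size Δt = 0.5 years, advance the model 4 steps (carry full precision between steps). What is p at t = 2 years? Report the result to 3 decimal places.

0.578

Update rule: p ← p + [c·p·(1−p) − e·p]·Δt with Δt = 0.5.
p: 0.47000 → 0.50887  (Δp = +0.03887)
p: 0.50887 → 0.53928  (Δp = +0.03041)
p: 0.53928 → 0.56184  (Δp = +0.02255)
p: 0.56184 → 0.57786  (Δp = +0.01602)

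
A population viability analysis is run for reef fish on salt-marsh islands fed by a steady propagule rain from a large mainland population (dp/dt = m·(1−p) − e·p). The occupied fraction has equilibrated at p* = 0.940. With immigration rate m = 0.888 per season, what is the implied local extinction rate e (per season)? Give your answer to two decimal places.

At equilibrium m(1−p*) = e·p*, so e = m(1−p*)/p*.
e = 0.888 × 0.0600 / 0.940 = 0.0567.

0.06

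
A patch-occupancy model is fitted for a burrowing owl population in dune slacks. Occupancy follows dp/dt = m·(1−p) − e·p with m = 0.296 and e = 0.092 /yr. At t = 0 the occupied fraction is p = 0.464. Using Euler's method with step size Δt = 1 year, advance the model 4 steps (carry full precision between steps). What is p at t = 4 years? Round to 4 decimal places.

0.7210

Update rule: p ← p + [m·(1−p) − e·p]·Δt with Δt = 1.
step 1: Δp = +0.11597, p = 0.57997
step 2: Δp = +0.07097, p = 0.65094
step 3: Δp = +0.04344, p = 0.69438
step 4: Δp = +0.02658, p = 0.72096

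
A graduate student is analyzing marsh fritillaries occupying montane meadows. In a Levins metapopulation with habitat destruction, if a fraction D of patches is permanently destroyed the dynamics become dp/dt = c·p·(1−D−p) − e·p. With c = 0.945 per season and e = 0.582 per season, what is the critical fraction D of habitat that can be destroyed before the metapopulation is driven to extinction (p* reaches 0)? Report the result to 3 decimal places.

0.384

The nontrivial equilibrium is p* = (1−D) − e/c; extinction occurs when this hits zero.
So D_crit = 1 − e/c = 1 − 0.582/0.945 = 1 − 0.6159 = 0.3841.
Note this equals the original equilibrium occupancy — the Levins extinction-debt result.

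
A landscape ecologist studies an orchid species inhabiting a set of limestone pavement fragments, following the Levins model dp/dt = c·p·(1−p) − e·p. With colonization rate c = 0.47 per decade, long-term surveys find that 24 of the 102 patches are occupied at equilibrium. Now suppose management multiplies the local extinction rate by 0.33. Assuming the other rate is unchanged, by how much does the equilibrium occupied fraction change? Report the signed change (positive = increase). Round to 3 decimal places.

0.512

Observed p* = 24/102 = 0.23529.
Balance c(1−p*) = e gives e = 0.47×(1 − 0.23529) = 0.35941.
New p* = 1 − e/c = 1 − 0.11861/0.47000 = 0.74764.
Δp* = 0.74764 − 0.23529 = +0.51235.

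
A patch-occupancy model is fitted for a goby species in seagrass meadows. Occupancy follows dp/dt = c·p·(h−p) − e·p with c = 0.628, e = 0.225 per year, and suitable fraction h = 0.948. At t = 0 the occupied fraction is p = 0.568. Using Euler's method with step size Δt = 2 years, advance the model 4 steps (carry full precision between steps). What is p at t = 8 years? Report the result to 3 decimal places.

Update rule: p ← p + [c·p·(h−p) − e·p]·Δt with Δt = 2.
p: 0.56800 → 0.58350  (Δp = +0.01550)
p: 0.58350 → 0.58806  (Δp = +0.00456)
p: 0.58806 → 0.58929  (Δp = +0.00123)
p: 0.58929 → 0.58961  (Δp = +0.00032)

0.590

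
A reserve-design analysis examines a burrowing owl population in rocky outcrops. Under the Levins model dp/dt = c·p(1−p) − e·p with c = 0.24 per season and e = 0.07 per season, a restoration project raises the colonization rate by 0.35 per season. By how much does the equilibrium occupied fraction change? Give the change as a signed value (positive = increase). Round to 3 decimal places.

0.173

Before: p* = 1 − 0.07/0.24 = 0.7083.
After the change, c = 0.59, e = 0.07, so p* = 1 − 0.07/0.59 = 0.8814.
Δp* = 0.8814 − 0.7083 = +0.1730.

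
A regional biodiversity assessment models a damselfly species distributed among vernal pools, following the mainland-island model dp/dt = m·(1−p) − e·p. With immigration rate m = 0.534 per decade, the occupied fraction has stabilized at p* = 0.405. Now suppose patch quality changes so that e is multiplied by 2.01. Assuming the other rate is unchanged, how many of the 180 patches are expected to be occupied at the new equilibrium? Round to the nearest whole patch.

46

Balance m(1−p*) = e·p* gives e = m(1−p*)/p* = 0.534×0.59500/0.40500 = 0.78452.
New p* = m/(m+e) = 0.53400/(0.53400+1.57689) = 0.25297.
Expected occupied = 180 × 0.25297 = 45.53 ≈ 46.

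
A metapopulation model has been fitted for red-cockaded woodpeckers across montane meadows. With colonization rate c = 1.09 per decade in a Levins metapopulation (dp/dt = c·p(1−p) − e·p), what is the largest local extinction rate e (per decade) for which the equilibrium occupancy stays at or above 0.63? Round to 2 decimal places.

0.40

1 − e/c ≥ 0.63 ⇒ e ≤ c(1 − 0.63) = 1.09 × 0.3700.
e_max = 0.4033.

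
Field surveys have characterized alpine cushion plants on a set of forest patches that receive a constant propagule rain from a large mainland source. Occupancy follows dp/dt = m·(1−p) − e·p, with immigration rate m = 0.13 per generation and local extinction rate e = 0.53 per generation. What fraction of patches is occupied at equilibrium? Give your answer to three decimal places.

At equilibrium the propagule rain into empty patches balances local extinction: m(1−p*) = e·p*.
p* = m/(m+e) = 0.13/(0.13+0.53) = 0.13/0.6600 = 0.1970.

0.197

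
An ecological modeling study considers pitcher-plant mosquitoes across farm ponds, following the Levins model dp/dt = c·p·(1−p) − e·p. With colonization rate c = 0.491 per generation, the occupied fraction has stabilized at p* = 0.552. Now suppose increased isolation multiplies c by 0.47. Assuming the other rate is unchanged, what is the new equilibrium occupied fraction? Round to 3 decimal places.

0.047

Balance c(1−p*) = e gives e = 0.491×(1 − 0.55200) = 0.21997.
New p* = 1 − e/c = 1 − 0.21997/0.23077 = 0.04680.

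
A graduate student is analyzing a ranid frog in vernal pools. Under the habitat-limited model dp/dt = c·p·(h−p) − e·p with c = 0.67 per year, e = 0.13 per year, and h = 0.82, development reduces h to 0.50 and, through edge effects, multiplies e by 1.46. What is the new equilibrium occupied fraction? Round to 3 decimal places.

Before: p* = h − e/c = 0.82 − 0.13/0.67 = 0.82 − 0.1940 = 0.6260.
After: c = 0.67, e = 0.1898, h = 0.50; p* = 0.50 − 0.1898/0.67 = 0.2167.

0.217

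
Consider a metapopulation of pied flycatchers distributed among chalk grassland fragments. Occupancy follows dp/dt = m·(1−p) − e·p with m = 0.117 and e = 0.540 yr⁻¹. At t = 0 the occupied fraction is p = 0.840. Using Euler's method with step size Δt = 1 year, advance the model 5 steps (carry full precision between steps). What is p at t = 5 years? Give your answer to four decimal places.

Update rule: p ← p + [m·(1−p) − e·p]·Δt with Δt = 1.
t = 1: p = 0.84000 + (-0.43488) = 0.40512
t = 2: p = 0.40512 + (-0.14916) = 0.25596
t = 3: p = 0.25596 + (-0.05116) = 0.20479
t = 4: p = 0.20479 + (-0.01755) = 0.18724
t = 5: p = 0.18724 + (-0.00602) = 0.18122

0.1812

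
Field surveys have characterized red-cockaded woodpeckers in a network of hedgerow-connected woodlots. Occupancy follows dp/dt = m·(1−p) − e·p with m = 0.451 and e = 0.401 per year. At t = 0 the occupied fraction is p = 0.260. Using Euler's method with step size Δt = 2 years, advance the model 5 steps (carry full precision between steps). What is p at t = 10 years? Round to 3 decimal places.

Update rule: p ← p + [m·(1−p) − e·p]·Δt with Δt = 2.
t = 2: p = 0.26000 + (+0.45896) = 0.71896
t = 4: p = 0.71896 + (-0.32311) = 0.39585
t = 6: p = 0.39585 + (+0.22747) = 0.62332
t = 8: p = 0.62332 + (-0.16014) = 0.46318
t = 10: p = 0.46318 + (+0.11274) = 0.57592

0.576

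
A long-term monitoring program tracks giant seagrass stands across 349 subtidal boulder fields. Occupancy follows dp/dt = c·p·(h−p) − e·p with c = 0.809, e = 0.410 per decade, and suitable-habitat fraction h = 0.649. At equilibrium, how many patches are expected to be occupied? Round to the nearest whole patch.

p* = h − e/c = 0.649 − 0.5068 = 0.1422.
Expected occupied patches = N × p* = 349 × 0.1422 = 49.63 ≈ 50.

50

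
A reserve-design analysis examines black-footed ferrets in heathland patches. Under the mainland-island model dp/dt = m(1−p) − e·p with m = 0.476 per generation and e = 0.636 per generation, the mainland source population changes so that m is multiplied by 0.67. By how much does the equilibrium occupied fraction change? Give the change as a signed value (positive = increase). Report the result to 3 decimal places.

Before: p* = 0.476/(0.476+0.636) = 0.4281.
After: m = 0.31892, e = 0.636; p* = 0.31892/0.9549 = 0.3340.
Δp* = 0.3340 − 0.4281 = -0.0941.

-0.094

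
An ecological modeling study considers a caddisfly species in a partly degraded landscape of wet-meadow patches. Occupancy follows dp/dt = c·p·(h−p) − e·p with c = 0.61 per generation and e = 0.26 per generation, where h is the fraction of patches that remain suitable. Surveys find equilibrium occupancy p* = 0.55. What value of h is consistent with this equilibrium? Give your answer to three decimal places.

At equilibrium c(h−p*) = e, so h = p* + e/c.
h = 0.55 + 0.26/0.61 = 0.55 + 0.4262 = 0.9762.

0.976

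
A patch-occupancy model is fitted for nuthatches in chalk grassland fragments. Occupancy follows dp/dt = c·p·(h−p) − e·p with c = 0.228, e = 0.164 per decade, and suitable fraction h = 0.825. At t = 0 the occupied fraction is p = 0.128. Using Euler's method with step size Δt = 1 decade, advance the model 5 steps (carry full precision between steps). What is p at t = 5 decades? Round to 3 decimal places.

0.125

Update rule: p ← p + [c·p·(h−p) − e·p]·Δt with Δt = 1.
  1  |  dp/dt·Δt = -0.000651  |  p_1 = 0.127349
  2  |  dp/dt·Δt = -0.000629  |  p_2 = 0.126721
  3  |  dp/dt·Δt = -0.000607  |  p_3 = 0.126113
  4  |  dp/dt·Δt = -0.000587  |  p_4 = 0.125526
  5  |  dp/dt·Δt = -0.000567  |  p_5 = 0.124959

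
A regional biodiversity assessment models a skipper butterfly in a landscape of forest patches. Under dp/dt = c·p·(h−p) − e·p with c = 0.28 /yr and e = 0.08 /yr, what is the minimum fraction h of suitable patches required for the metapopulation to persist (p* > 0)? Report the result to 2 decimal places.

p* = h − e/c is positive only when h > e/c.
h_min = e/c = 0.08/0.28 = 0.2857.

0.29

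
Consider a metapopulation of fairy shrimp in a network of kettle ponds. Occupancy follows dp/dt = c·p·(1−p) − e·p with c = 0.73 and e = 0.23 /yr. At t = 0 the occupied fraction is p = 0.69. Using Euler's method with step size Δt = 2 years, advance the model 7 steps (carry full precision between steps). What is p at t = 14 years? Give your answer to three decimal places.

0.685

Update rule: p ← p + [c·p·(1−p) − e·p]·Δt with Δt = 2.
t = 2: p = 0.69000 + (-0.00511) = 0.68489
t = 4: p = 0.68489 + (+0.00004) = 0.68493
t = 6: p = 0.68493 + (+0.00000) = 0.68493
t = 8: p = 0.68493 + (+0.00000) = 0.68493
t = 10: p = 0.68493 + (+0.00000) = 0.68493
t = 12: p = 0.68493 + (+0.00000) = 0.68493
t = 14: p = 0.68493 + (+0.00000) = 0.68493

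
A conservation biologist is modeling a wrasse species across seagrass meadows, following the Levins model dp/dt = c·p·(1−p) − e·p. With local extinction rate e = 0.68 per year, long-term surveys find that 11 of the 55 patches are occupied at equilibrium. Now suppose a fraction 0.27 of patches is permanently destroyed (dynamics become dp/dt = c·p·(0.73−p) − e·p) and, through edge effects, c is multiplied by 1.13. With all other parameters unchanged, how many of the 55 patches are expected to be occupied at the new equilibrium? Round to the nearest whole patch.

1

Observed p* = 11/55 = 0.20000.
Balance c(1−p*) = e gives c = e/(1 − 0.20000) = 0.68/0.80000 = 0.85000.
New p* = 0.73 − e/c = 0.73 − 0.68000/0.96050 = 0.02204.
Expected occupied = 55 × 0.02204 = 1.21 ≈ 1.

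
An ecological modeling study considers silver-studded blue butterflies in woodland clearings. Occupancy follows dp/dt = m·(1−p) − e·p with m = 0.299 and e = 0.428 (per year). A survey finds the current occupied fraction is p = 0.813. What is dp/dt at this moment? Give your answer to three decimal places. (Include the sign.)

Colonization term: m·(1−p) = 0.299×0.1870 = 0.05591.
Extinction term: e·p = 0.34796.
dp/dt = 0.05591 − 0.34796 = -0.29205.

-0.292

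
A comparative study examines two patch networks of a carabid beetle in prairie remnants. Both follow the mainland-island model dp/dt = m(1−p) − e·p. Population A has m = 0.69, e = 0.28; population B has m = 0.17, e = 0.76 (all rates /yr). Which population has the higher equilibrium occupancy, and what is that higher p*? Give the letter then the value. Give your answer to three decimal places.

A, 0.711

A: p*_A = m/(m+e) = 0.69/0.9700 = 0.7113.
B: p*_B = 0.17/0.9300 = 0.1828.
A is higher at 0.7113.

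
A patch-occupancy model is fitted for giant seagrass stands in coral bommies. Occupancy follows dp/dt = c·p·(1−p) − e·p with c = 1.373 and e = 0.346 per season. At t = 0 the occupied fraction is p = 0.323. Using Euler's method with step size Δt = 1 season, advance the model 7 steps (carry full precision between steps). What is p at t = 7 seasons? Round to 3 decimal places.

0.748

Update rule: p ← p + [c·p·(1−p) − e·p]·Δt with Δt = 1.
t = 1: p = 0.32300 + (+0.18848) = 0.51148
t = 2: p = 0.51148 + (+0.16610) = 0.67758
t = 3: p = 0.67758 + (+0.06551) = 0.74309
t = 4: p = 0.74309 + (+0.00501) = 0.74810
t = 5: p = 0.74810 + (-0.00010) = 0.74799
t = 6: p = 0.74799 + (+0.00000) = 0.74800
t = 7: p = 0.74800 + (-0.00000) = 0.74800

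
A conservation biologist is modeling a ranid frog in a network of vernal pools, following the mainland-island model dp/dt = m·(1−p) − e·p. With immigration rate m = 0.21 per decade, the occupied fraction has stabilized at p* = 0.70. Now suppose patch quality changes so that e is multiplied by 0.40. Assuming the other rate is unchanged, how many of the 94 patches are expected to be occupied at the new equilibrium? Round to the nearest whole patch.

80

Balance m(1−p*) = e·p* gives e = m(1−p*)/p* = 0.21×0.30000/0.70000 = 0.09000.
New p* = m/(m+e) = 0.21000/(0.21000+0.03600) = 0.85366.
Expected occupied = 94 × 0.85366 = 80.24 ≈ 80.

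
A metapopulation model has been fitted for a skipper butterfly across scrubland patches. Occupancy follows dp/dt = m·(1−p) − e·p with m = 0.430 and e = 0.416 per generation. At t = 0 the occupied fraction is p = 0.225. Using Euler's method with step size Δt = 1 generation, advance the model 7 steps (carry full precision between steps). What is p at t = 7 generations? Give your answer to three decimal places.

0.508

Update rule: p ← p + [m·(1−p) − e·p]·Δt with Δt = 1.
t = 1: p = 0.22500 + (+0.23965) = 0.46465
t = 2: p = 0.46465 + (+0.03691) = 0.50156
t = 3: p = 0.50156 + (+0.00568) = 0.50724
t = 4: p = 0.50724 + (+0.00088) = 0.50811
t = 5: p = 0.50811 + (+0.00013) = 0.50825
t = 6: p = 0.50825 + (+0.00002) = 0.50827
t = 7: p = 0.50827 + (+0.00000) = 0.50827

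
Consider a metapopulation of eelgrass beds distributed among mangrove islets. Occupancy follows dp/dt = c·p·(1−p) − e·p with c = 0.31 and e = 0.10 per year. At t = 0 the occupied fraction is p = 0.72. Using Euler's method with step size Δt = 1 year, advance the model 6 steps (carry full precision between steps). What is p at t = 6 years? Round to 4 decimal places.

Update rule: p ← p + [c·p·(1−p) − e·p]·Δt with Δt = 1.
  1  |  dp/dt·Δt = -0.009504  |  p_1 = 0.710496
  2  |  dp/dt·Δt = -0.007285  |  p_2 = 0.703211
  3  |  dp/dt·Δt = -0.005622  |  p_3 = 0.697588
  4  |  dp/dt·Δt = -0.004362  |  p_4 = 0.693227
  5  |  dp/dt·Δt = -0.003397  |  p_5 = 0.689830
  6  |  dp/dt·Δt = -0.002654  |  p_6 = 0.687176

0.6872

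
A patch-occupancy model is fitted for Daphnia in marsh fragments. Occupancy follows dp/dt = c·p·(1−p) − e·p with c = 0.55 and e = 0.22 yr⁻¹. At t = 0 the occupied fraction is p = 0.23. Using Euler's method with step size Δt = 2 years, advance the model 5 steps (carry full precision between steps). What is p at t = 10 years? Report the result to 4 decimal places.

Update rule: p ← p + [c·p·(1−p) − e·p]·Δt with Δt = 2.
step 1: Δp = +0.09361, p = 0.32361
step 2: Δp = +0.09839, p = 0.42200
step 3: Δp = +0.08263, p = 0.50463
step 4: Δp = +0.05294, p = 0.55757
step 5: Δp = +0.02603, p = 0.58359

0.5836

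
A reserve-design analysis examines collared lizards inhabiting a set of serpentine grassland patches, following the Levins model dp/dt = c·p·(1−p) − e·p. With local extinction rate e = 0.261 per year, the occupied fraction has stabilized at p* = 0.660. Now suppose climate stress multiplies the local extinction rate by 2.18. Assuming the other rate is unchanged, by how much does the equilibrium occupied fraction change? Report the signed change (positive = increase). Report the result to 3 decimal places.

Balance c(1−p*) = e gives c = e/(1 − 0.66000) = 0.261/0.34000 = 0.76765.
New p* = 1 − e/c = 1 − 0.56898/0.76765 = 0.25880.
Δp* = 0.25880 − 0.66000 = -0.40120.

-0.401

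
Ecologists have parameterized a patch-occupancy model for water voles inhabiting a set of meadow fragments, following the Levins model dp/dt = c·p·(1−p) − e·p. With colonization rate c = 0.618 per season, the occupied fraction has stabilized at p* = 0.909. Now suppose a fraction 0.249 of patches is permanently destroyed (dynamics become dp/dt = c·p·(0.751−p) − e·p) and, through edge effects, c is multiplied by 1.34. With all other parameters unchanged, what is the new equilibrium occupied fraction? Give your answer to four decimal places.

Balance c(1−p*) = e gives e = 0.618×(1 − 0.90900) = 0.05624.
New p* = 0.751 − e/c = 0.751 − 0.05624/0.82812 = 0.68309.

0.6831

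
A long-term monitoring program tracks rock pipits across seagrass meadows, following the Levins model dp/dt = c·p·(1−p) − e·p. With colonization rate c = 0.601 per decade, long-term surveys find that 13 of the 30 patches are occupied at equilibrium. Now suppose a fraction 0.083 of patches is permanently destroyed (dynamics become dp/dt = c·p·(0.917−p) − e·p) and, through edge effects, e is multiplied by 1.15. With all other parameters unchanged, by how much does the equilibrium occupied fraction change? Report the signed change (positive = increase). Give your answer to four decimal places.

-0.1680

Observed p* = 13/30 = 0.43333.
Balance c(1−p*) = e gives e = 0.601×(1 − 0.43333) = 0.34057.
New p* = 0.917 − e/c = 0.917 − 0.39166/0.60100 = 0.26532.
Δp* = 0.26532 − 0.43333 = -0.16801.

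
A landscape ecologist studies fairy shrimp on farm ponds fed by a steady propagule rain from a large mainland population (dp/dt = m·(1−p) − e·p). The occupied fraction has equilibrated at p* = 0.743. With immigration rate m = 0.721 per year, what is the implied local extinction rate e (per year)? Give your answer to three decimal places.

0.249

At equilibrium m(1−p*) = e·p*, so e = m(1−p*)/p*.
e = 0.721 × 0.2570 / 0.743 = 0.2494.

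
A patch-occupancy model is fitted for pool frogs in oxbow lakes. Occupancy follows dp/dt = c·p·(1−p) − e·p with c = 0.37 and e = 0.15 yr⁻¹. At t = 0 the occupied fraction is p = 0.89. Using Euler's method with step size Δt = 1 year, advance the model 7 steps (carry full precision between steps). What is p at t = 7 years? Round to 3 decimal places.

0.628

Update rule: p ← p + [c·p·(1−p) − e·p]·Δt with Δt = 1.
t = 1: p = 0.89000 + (-0.09728) = 0.79272
t = 2: p = 0.79272 + (-0.05811) = 0.73461
t = 3: p = 0.73461 + (-0.03806) = 0.69655
t = 4: p = 0.69655 + (-0.02628) = 0.67028
t = 5: p = 0.67028 + (-0.01877) = 0.65151
t = 6: p = 0.65151 + (-0.01372) = 0.63779
t = 7: p = 0.63779 + (-0.01019) = 0.62759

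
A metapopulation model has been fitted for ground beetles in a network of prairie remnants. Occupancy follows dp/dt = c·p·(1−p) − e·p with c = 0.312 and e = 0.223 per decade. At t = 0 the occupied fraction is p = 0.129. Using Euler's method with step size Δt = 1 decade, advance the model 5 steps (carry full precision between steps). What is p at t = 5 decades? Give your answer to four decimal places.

Update rule: p ← p + [c·p·(1−p) − e·p]·Δt with Δt = 1.
t = 1: p = 0.12900 + (+0.00629) = 0.13529
t = 2: p = 0.13529 + (+0.00633) = 0.14162
t = 3: p = 0.14162 + (+0.00635) = 0.14797
t = 4: p = 0.14797 + (+0.00634) = 0.15430
t = 5: p = 0.15430 + (+0.00630) = 0.16061

0.1606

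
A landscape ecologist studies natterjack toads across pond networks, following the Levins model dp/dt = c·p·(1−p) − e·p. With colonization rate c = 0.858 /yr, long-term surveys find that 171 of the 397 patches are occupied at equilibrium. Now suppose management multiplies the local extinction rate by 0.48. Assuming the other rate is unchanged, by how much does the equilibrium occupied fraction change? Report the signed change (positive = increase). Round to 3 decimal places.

0.296

Observed p* = 171/397 = 0.43073.
Balance c(1−p*) = e gives e = 0.858×(1 − 0.43073) = 0.48843.
New p* = 1 − e/c = 1 − 0.23445/0.85800 = 0.72675.
Δp* = 0.72675 − 0.43073 = +0.29602.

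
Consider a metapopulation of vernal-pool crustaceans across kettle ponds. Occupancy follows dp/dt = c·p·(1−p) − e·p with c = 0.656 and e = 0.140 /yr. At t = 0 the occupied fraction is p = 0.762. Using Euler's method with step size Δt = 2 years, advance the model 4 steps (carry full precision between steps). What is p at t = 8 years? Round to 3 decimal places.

0.787

Update rule: p ← p + [c·p·(1−p) − e·p]·Δt with Δt = 2.
step 1: Δp = +0.02458, p = 0.78658
step 2: Δp = +0.00001, p = 0.78659
step 3: Δp = -0.00000, p = 0.78659
step 4: Δp = +0.00000, p = 0.78659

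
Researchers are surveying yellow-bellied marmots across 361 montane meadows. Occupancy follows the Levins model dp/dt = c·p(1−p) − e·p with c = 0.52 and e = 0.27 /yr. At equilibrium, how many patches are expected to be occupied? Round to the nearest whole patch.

p* = 1 − e/c = 1 − 0.27/0.52 = 0.4808.
Expected occupied patches = N × p* = 361 × 0.4808 = 173.56 ≈ 174.

174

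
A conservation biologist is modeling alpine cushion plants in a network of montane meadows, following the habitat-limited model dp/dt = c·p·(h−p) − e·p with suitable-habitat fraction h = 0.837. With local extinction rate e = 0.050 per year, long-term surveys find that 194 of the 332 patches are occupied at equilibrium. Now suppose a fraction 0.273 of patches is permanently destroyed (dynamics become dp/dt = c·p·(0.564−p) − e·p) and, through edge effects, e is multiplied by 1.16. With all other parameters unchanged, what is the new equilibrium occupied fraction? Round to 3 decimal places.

0.271

Observed p* = 194/332 = 0.58434.
Balance c(h−p*) = e gives c = e/(0.837 − 0.58434) = 0.050/0.25266 = 0.19789.
New p* = 0.564 − e/c = 0.564 − 0.05800/0.19789 = 0.27091.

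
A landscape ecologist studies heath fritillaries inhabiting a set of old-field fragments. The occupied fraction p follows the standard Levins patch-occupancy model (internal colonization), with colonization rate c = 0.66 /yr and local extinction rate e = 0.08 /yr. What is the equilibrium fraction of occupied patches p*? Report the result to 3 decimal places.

0.879

Setting dp/dt = 0 and dividing through by p* gives c·(1−p*) = e.
So p* = 1 − e/c = 1 − 0.08/0.66 = 1 − 0.1212 = 0.8788.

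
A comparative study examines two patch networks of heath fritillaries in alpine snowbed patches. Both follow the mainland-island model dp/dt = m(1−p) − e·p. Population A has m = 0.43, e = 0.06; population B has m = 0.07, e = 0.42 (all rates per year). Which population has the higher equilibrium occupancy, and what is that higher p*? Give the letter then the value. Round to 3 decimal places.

A, 0.878

A: p*_A = m/(m+e) = 0.43/0.4900 = 0.8776.
B: p*_B = 0.07/0.4900 = 0.1429.
A is higher at 0.8776.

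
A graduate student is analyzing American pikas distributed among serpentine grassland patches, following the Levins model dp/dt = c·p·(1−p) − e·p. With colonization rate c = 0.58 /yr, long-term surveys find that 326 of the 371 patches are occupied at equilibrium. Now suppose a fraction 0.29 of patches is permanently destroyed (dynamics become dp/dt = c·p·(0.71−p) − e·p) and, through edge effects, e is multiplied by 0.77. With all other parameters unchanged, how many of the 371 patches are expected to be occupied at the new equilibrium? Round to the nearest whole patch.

229

Observed p* = 326/371 = 0.87871.
Balance c(1−p*) = e gives e = 0.58×(1 − 0.87871) = 0.07035.
New p* = 0.71 − e/c = 0.71 − 0.05417/0.58000 = 0.61660.
Expected occupied = 371 × 0.61660 = 228.76 ≈ 229.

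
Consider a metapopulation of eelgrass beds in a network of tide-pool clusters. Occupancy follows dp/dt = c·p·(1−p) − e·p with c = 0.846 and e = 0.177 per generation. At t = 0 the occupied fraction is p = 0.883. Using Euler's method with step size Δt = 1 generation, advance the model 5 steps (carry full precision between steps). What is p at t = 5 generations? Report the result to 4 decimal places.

0.7910

Update rule: p ← p + [c·p·(1−p) − e·p]·Δt with Δt = 1.
t = 1: p = 0.88300 + (-0.06889) = 0.81411
t = 2: p = 0.81411 + (-0.01607) = 0.79804
t = 3: p = 0.79804 + (-0.00490) = 0.79314
t = 4: p = 0.79314 + (-0.00158) = 0.79156
t = 5: p = 0.79156 + (-0.00052) = 0.79104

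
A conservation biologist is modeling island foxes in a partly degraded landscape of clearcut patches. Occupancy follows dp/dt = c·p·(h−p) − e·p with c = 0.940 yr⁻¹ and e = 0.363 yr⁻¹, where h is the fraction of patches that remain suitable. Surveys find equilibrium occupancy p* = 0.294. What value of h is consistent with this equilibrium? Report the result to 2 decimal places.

At equilibrium c(h−p*) = e, so h = p* + e/c.
h = 0.294 + 0.363/0.940 = 0.294 + 0.3862 = 0.6802.

0.68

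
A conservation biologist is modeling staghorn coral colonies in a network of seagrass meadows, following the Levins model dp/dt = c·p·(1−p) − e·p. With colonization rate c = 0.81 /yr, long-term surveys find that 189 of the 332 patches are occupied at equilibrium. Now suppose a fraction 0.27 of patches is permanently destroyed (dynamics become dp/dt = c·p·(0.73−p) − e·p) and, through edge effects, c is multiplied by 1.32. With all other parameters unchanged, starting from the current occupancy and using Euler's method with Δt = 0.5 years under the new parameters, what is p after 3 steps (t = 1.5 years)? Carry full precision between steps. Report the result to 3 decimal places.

Observed p* = 189/332 = 0.56928.
Balance c(1−p*) = e gives e = 0.81×(1 − 0.56928) = 0.34889.
Starting from p₀ = 0.56928; update p ← p + (dp/dt)·Δt with the new parameters.
step 1: Δp = -0.05039, p = 0.51888
step 2: Δp = -0.03195, p = 0.48693
step 3: Δp = -0.02167, p = 0.46526

0.465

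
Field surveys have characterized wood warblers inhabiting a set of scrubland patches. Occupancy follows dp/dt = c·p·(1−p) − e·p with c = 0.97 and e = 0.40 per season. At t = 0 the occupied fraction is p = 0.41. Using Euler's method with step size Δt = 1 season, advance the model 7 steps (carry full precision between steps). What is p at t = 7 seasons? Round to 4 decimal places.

Update rule: p ← p + [c·p·(1−p) − e·p]·Δt with Δt = 1.
p: 0.41000 → 0.48064  (Δp = +0.07064)
p: 0.48064 → 0.53052  (Δp = +0.04988)
p: 0.53052 → 0.55991  (Δp = +0.02939)
p: 0.55991 → 0.57496  (Δp = +0.01505)
p: 0.57496 → 0.58203  (Δp = +0.00706)
p: 0.58203 → 0.58519  (Δp = +0.00316)
p: 0.58519 → 0.58657  (Δp = +0.00138)

0.5866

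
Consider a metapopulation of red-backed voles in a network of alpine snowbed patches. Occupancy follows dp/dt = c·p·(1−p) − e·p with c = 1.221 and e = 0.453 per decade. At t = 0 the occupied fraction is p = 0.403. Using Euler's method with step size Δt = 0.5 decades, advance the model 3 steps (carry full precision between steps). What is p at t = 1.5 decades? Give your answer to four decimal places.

0.5442

Update rule: p ← p + [c·p·(1−p) − e·p]·Δt with Δt = 0.5.
p: 0.40300 → 0.45860  (Δp = +0.05560)
p: 0.45860 → 0.50631  (Δp = +0.04771)
p: 0.50631 → 0.54423  (Δp = +0.03792)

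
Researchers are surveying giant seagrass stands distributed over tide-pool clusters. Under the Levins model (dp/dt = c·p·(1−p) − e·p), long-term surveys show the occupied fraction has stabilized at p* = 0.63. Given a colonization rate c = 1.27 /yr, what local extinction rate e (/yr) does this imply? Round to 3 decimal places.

At equilibrium c(1−p*) = e.
e = 1.27 × (1 − 0.63) = 1.27 × 0.3700 = 0.4699.

0.470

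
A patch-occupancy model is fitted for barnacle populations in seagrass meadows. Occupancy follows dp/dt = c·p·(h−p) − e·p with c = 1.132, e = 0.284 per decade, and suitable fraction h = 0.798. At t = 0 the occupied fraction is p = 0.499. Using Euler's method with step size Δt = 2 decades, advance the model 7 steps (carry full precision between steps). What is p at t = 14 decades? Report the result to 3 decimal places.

Update rule: p ← p + [c·p·(h−p) − e·p]·Δt with Δt = 2.
step 1: Δp = +0.05436, p = 0.55336
step 2: Δp = -0.00782, p = 0.54554
step 3: Δp = +0.00195, p = 0.54749
step 4: Δp = -0.00046, p = 0.54703
step 5: Δp = +0.00011, p = 0.54714
step 6: Δp = -0.00003, p = 0.54711
step 7: Δp = +0.00001, p = 0.54712

0.547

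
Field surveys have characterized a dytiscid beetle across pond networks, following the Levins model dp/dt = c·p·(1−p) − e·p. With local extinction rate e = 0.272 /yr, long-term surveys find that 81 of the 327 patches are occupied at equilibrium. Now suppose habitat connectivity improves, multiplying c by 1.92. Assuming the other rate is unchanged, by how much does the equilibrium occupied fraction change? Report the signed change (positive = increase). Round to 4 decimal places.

0.3605

Observed p* = 81/327 = 0.24771.
Balance c(1−p*) = e gives c = e/(1 − 0.24771) = 0.272/0.75229 = 0.36156.
New p* = 1 − e/c = 1 − 0.27200/0.69420 = 0.60818.
Δp* = 0.60818 − 0.24771 = +0.36047.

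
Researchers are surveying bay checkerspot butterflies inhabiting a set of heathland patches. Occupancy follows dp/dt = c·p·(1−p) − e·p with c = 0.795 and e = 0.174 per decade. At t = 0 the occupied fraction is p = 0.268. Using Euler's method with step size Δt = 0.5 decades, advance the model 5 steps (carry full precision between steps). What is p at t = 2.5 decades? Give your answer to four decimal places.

0.5574

Update rule: p ← p + [c·p·(1−p) − e·p]·Δt with Δt = 0.5.
  1  |  dp/dt·Δt = +0.054664  |  p_1 = 0.322664
  2  |  dp/dt·Δt = +0.058803  |  p_2 = 0.381467
  3  |  dp/dt·Δt = +0.060602  |  p_3 = 0.442069
  4  |  dp/dt·Δt = +0.059581  |  p_4 = 0.501650
  5  |  dp/dt·Δt = +0.055730  |  p_5 = 0.557380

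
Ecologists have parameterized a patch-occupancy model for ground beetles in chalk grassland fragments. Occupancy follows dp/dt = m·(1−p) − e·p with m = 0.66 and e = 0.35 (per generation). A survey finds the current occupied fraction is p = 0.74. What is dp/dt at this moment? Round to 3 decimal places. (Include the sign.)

Colonization term: m·(1−p) = 0.66×0.2600 = 0.17160.
Extinction term: e·p = 0.25900.
dp/dt = 0.17160 − 0.25900 = -0.08740.

-0.087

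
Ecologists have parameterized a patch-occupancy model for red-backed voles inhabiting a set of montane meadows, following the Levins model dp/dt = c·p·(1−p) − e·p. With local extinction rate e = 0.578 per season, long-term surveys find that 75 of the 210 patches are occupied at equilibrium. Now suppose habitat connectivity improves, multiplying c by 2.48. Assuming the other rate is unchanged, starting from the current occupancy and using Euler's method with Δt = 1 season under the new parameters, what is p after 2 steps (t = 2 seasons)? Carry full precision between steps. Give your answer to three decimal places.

Observed p* = 75/210 = 0.35714.
Balance c(1−p*) = e gives c = e/(1 − 0.35714) = 0.578/0.64286 = 0.89911.
Starting from p₀ = 0.35714; update p ← p + (dp/dt)·Δt with the new parameters.
p: 0.35714 → 0.66266  (Δp = +0.30551)
p: 0.66266 → 0.77810  (Δp = +0.11544)

0.778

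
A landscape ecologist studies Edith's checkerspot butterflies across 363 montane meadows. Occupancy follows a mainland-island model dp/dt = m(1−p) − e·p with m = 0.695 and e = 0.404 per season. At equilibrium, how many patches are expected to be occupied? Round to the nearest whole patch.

230

p* = m/(m+e) = 0.695/1.0990 = 0.6324.
Expected occupied patches = N × p* = 363 × 0.6324 = 229.56 ≈ 230.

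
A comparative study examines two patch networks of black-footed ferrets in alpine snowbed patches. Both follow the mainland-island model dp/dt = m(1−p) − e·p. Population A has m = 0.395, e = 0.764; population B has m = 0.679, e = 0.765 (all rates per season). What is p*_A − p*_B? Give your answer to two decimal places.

-0.13

A: p*_A = m/(m+e) = 0.395/1.1590 = 0.3408.
B: p*_B = 0.679/1.4440 = 0.4702.
p*_A − p*_B = 0.3408 − 0.4702 = -0.1294.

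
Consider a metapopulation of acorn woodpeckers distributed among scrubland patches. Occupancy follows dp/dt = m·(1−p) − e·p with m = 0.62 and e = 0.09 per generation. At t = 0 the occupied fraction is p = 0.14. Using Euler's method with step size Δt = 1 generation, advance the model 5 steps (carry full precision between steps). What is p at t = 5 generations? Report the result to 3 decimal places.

Update rule: p ← p + [m·(1−p) − e·p]·Δt with Δt = 1.
t = 1: p = 0.14000 + (+0.52060) = 0.66060
t = 2: p = 0.66060 + (+0.15097) = 0.81157
t = 3: p = 0.81157 + (+0.04378) = 0.85536
t = 4: p = 0.85536 + (+0.01270) = 0.86805
t = 5: p = 0.86805 + (+0.00368) = 0.87174

0.872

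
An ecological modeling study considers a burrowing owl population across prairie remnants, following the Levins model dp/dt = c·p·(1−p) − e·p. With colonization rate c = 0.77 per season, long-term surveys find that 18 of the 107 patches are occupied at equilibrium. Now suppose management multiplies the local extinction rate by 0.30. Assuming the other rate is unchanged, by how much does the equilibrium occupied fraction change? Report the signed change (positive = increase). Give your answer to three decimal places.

Observed p* = 18/107 = 0.16822.
Balance c(1−p*) = e gives e = 0.77×(1 − 0.16822) = 0.64047.
New p* = 1 − e/c = 1 − 0.19214/0.77000 = 0.75047.
Δp* = 0.75047 − 0.16822 = +0.58225.

0.582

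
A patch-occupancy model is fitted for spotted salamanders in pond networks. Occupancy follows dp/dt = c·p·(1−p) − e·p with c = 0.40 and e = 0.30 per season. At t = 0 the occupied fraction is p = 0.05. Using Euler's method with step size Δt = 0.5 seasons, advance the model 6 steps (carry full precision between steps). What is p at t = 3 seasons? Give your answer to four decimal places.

Update rule: p ← p + [c·p·(1−p) − e·p]·Δt with Δt = 0.5.
p: 0.05000 → 0.05200  (Δp = +0.00200)
p: 0.05200 → 0.05406  (Δp = +0.00206)
p: 0.05406 → 0.05618  (Δp = +0.00212)
p: 0.05618 → 0.05836  (Δp = +0.00218)
p: 0.05836 → 0.06059  (Δp = +0.00224)
p: 0.06059 → 0.06289  (Δp = +0.00230)

0.0629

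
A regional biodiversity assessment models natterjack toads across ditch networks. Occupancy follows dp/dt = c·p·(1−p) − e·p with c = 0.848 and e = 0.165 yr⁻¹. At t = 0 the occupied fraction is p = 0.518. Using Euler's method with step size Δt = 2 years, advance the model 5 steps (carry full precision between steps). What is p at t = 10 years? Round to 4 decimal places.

Update rule: p ← p + [c·p·(1−p) − e·p]·Δt with Δt = 2.
t = 2: p = 0.51800 + (+0.25251) = 0.77051
t = 4: p = 0.77051 + (+0.04563) = 0.81614
t = 6: p = 0.81614 + (-0.01483) = 0.80131
t = 8: p = 0.80131 + (+0.00559) = 0.80690
t = 10: p = 0.80690 + (-0.00202) = 0.80488

0.8049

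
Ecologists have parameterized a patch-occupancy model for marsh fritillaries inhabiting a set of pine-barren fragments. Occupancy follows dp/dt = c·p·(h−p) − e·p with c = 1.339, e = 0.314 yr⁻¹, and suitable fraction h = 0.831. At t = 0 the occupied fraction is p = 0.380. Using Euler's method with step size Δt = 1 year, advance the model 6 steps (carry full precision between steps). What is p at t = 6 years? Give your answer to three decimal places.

0.596

Update rule: p ← p + [c·p·(h−p) − e·p]·Δt with Δt = 1.
p: 0.38000 → 0.49016  (Δp = +0.11016)
p: 0.49016 → 0.55995  (Δp = +0.06979)
p: 0.55995 → 0.58735  (Δp = +0.02740)
p: 0.58735 → 0.59454  (Δp = +0.00719)
p: 0.59454 → 0.59610  (Δp = +0.00155)
p: 0.59610 → 0.59642  (Δp = +0.00032)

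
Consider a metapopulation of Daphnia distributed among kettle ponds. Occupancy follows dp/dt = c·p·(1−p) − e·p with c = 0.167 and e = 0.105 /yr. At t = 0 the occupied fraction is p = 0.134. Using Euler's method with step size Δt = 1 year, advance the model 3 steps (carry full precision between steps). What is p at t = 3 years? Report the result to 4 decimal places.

0.1502

Update rule: p ← p + [c·p·(1−p) − e·p]·Δt with Δt = 1.
step 1: Δp = +0.00531, p = 0.13931
step 2: Δp = +0.00540, p = 0.14471
step 3: Δp = +0.00547, p = 0.15018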